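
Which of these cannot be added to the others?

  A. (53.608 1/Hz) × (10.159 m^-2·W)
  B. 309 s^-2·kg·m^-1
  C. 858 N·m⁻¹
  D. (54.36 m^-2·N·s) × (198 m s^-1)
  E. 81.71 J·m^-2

Work out the base dimensions of each:
  A. [s] · [kg·s⁻³] = kg·s⁻²
  B. kg·m⁻¹·s⁻²
  C. N·m⁻¹ = kg·m·s⁻²·m⁻¹ = kg·s⁻²
  D. [kg·m⁻¹·s⁻¹] · [m·s⁻¹] = kg·s⁻²
  E. J·m⁻² = N·m·m⁻² = kg·s⁻²
All reduce to kg·s⁻² except B., which is kg·m⁻¹·s⁻².

B.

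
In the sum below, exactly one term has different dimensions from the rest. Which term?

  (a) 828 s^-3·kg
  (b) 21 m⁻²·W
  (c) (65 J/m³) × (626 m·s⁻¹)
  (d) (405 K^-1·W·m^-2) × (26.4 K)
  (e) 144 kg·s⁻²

Work out the base dimensions of each:
  (a) kg·s⁻³
  (b) W·m⁻² = J·s⁻¹·m⁻² = kg·s⁻³
  (c) [kg·m⁻¹·s⁻²] · [m·s⁻¹] = kg·s⁻³
  (d) [kg·s⁻³·K⁻¹] · [K] = kg·s⁻³
  (e) kg·s⁻²
All reduce to kg·s⁻³ except (e), which is kg·s⁻².

(e)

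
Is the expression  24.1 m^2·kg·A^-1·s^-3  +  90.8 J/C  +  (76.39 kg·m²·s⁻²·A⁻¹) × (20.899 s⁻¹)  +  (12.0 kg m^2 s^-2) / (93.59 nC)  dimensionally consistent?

Yes

Work out the base dimensions of each:
  24.1 m^2·kg·A^-1·s^-3:  kg·m²·s⁻³·A⁻¹
  90.8 J/C:  J·C⁻¹ = N·m·(s·A)⁻¹ = kg·m²·s⁻³·A⁻¹
  (76.39 kg·m²·s⁻²·A⁻¹) × (20.899 s⁻¹):  [kg·m²·s⁻²·A⁻¹] · [s⁻¹] = kg·m²·s⁻³·A⁻¹
  (12.0 kg m^2 s^-2) / (93.59 nC):  [kg·m²·s⁻²] / [s·A] = kg·m²·s⁻³·A⁻¹
Every term reduces to kg·m²·s⁻³·A⁻¹.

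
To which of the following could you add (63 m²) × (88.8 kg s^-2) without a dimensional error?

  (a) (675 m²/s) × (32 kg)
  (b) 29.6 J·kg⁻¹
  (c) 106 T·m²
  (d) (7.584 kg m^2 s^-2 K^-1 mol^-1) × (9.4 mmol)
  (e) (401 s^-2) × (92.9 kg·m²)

Reference: [m²] · [kg·s⁻²] = kg·m²·s⁻².
Each option:
  (a) [m²·s⁻¹] · [kg] = kg·m²·s⁻¹
  (b) J·kg⁻¹ = N·m·kg⁻¹ = m²·s⁻²
  (c) T·m² = Wb·m⁻²·m² = kg·m²·s⁻²·A⁻¹
  (d) [kg·m²·s⁻²·K⁻¹·mol⁻¹] · [mol] = kg·m²·s⁻²·K⁻¹
  (e) [s⁻²] · [kg·m²] = kg·m²·s⁻²  ← same
Only (e) matches kg·m²·s⁻².

(e)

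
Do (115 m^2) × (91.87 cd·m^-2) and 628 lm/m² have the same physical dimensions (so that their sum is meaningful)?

No

Dimensions:
  (115 m^2) × (91.87 cd·m^-2):  [m²] · [m⁻²·cd] = cd
  628 lm/m²:  lm·m⁻² = cd·m⁻² = m⁻²·cd
cd ≠ m⁻²·cd, so they cannot be added.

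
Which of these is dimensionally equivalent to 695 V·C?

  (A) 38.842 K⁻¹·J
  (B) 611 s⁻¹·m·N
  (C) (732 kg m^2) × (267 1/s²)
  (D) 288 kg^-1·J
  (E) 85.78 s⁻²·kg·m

(C)

Reference: C·V = s·A·J·C⁻¹ = kg·m²·s⁻².
Each option:
  (A) J·K⁻¹ = N·m·K⁻¹ = kg·m²·s⁻²·K⁻¹
  (B) N·m·s⁻¹ = kg·m·s⁻²·m·s⁻¹ = kg·m²·s⁻³
  (C) [kg·m²] · [s⁻²] = kg·m²·s⁻²  ← same
  (D) J·kg⁻¹ = N·m·kg⁻¹ = m²·s⁻²
  (E) kg·m·s⁻²
Only (C) matches kg·m²·s⁻².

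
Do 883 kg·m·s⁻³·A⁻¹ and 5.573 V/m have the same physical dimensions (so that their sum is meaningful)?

Yes

Work out the base dimensions of each:
  883 kg·m·s⁻³·A⁻¹:  kg·m·s⁻³·A⁻¹
  5.573 V/m:  V·m⁻¹ = J·C⁻¹·m⁻¹ = kg·m·s⁻³·A⁻¹
Both are kg·m·s⁻³·A⁻¹, so they have the same dimensions and can be added.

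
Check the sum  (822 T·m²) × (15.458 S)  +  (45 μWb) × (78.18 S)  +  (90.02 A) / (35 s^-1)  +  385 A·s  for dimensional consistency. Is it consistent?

Expand each in SI base units:
  (822 T·m²) × (15.458 S):  [kg·m²·s⁻²·A⁻¹] · [kg⁻¹·m⁻²·s³·A²] = s·A
  (45 μWb) × (78.18 S):  [kg·m²·s⁻²·A⁻¹] · [kg⁻¹·m⁻²·s³·A²] = s·A
  (90.02 A) / (35 s^-1):  [A] / [s⁻¹] = s·A
  385 A·s:  A·s = s·A
Every term reduces to s·A.

Yes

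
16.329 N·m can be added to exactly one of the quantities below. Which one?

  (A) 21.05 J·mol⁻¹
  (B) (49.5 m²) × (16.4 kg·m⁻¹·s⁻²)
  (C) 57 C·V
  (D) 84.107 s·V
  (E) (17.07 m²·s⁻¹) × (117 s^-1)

(C)

Reference: N·m = kg·m·s⁻²·m = kg·m²·s⁻².
Each option:
  (A) J·mol⁻¹ = N·m·mol⁻¹ = kg·m²·s⁻²·mol⁻¹
  (B) [m²] · [kg·m⁻¹·s⁻²] = kg·m·s⁻²
  (C) C·V = s·A·J·C⁻¹ = kg·m²·s⁻²  ← same
  (D) V·s = J·C⁻¹·s = kg·m²·s⁻²·A⁻¹
  (E) [m²·s⁻¹] · [s⁻¹] = m²·s⁻²
Only (C) matches kg·m²·s⁻².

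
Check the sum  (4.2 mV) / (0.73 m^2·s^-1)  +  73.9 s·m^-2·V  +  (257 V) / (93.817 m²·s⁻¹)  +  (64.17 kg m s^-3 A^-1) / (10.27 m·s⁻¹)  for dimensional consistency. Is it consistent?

In SI base units:
  (4.2 mV) / (0.73 m^2·s^-1):  [kg·m²·s⁻³·A⁻¹] / [m²·s⁻¹] = kg·s⁻²·A⁻¹
  73.9 s·m^-2·V:  V·s·m⁻² = J·C⁻¹·s·m⁻² = kg·s⁻²·A⁻¹
  (257 V) / (93.817 m²·s⁻¹):  [kg·m²·s⁻³·A⁻¹] / [m²·s⁻¹] = kg·s⁻²·A⁻¹
  (64.17 kg m s^-3 A^-1) / (10.27 m·s⁻¹):  [kg·m·s⁻³·A⁻¹] / [m·s⁻¹] = kg·s⁻²·A⁻¹
Every term reduces to kg·s⁻²·A⁻¹.

Yes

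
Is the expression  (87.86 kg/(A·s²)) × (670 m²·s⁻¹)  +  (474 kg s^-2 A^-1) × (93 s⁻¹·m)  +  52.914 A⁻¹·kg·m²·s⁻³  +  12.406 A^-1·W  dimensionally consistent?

No

Dimensions:
  (87.86 kg/(A·s²)) × (670 m²·s⁻¹):  [kg·s⁻²·A⁻¹] · [m²·s⁻¹] = kg·m²·s⁻³·A⁻¹
  (474 kg s^-2 A^-1) × (93 s⁻¹·m):  [kg·s⁻²·A⁻¹] · [m·s⁻¹] = kg·m·s⁻³·A⁻¹
  52.914 A⁻¹·kg·m²·s⁻³:  kg·m²·s⁻³·A⁻¹
  12.406 A^-1·W:  W·A⁻¹ = J·s⁻¹·A⁻¹ = kg·m²·s⁻³·A⁻¹
The terms do not share a single dimension (kg·m²·s⁻³·A⁻¹ vs kg·m·s⁻³·A⁻¹).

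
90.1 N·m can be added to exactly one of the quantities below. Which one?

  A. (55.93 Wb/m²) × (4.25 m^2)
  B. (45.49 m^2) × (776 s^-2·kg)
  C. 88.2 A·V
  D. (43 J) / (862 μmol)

B.

Reference: N·m = kg·m·s⁻²·m = kg·m²·s⁻².
Each option:
  A. [kg·s⁻²·A⁻¹] · [m²] = kg·m²·s⁻²·A⁻¹
  B. [m²] · [kg·s⁻²] = kg·m²·s⁻²  ← same
  C. V·A = J·C⁻¹·A = kg·m²·s⁻³
  D. [kg·m²·s⁻²] / [mol] = kg·m²·s⁻²·mol⁻¹
Only B. matches kg·m²·s⁻².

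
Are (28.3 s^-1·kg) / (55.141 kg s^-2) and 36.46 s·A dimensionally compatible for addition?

Work out the base dimensions of each:
  (28.3 s^-1·kg) / (55.141 kg s^-2):  [kg·s⁻¹] / [kg·s⁻²] = s
  36.46 s·A:  A·s = s·A
s ≠ s·A, so they cannot be added.

No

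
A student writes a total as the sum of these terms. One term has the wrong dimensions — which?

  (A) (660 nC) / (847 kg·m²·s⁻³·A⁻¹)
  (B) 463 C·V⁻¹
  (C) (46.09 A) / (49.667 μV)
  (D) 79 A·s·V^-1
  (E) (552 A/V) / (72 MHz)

(C)

Reduce each to base SI dimensions:
  (A) [s·A] / [kg·m²·s⁻³·A⁻¹] = kg⁻¹·m⁻²·s⁴·A²
  (B) C·V⁻¹ = s·A·(J·C⁻¹)⁻¹ = kg⁻¹·m⁻²·s⁴·A²
  (C) [A] / [kg·m²·s⁻³·A⁻¹] = kg⁻¹·m⁻²·s³·A²
  (D) A·s·V⁻¹ = A·s·(J·C⁻¹)⁻¹ = kg⁻¹·m⁻²·s⁴·A²
  (E) [kg⁻¹·m⁻²·s³·A²] / [s⁻¹] = kg⁻¹·m⁻²·s⁴·A²
All reduce to kg⁻¹·m⁻²·s⁴·A² except (C), which is kg⁻¹·m⁻²·s³·A².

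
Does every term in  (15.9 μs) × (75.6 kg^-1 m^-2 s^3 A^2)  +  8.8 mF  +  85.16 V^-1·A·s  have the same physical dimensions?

Dimensions:
  (15.9 μs) × (75.6 kg^-1 m^-2 s^3 A^2):  [s] · [kg⁻¹·m⁻²·s³·A²] = kg⁻¹·m⁻²·s⁴·A²
  8.8 mF:  F = C·V⁻¹ = kg⁻¹·m⁻²·s⁴·A²
  85.16 V^-1·A·s:  A·s·V⁻¹ = A·s·(J·C⁻¹)⁻¹ = kg⁻¹·m⁻²·s⁴·A²
Every term reduces to kg⁻¹·m⁻²·s⁴·A².

Yes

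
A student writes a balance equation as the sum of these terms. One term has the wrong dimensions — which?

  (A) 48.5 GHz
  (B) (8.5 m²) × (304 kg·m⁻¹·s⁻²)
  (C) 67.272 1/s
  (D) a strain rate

(B)

Expand each in SI base units:
  (A) Hz = s⁻¹
  (B) [m²] · [kg·m⁻¹·s⁻²] = kg·m·s⁻²
  (C) s⁻¹
  (D) [strain rate] = s⁻¹
All reduce to s⁻¹ except (B), which is kg·m·s⁻².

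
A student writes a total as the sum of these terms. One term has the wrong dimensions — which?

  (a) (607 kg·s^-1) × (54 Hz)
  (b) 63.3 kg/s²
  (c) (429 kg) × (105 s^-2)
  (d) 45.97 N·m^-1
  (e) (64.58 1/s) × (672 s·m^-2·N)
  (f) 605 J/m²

Dimensions:
  (a) [kg·s⁻¹] · [s⁻¹] = kg·s⁻²
  (b) kg·s⁻²
  (c) [kg] · [s⁻²] = kg·s⁻²
  (d) N·m⁻¹ = kg·m·s⁻²·m⁻¹ = kg·s⁻²
  (e) [s⁻¹] · [kg·m⁻¹·s⁻¹] = kg·m⁻¹·s⁻²
  (f) J·m⁻² = N·m·m⁻² = kg·s⁻²
All reduce to kg·s⁻² except (e), which is kg·m⁻¹·s⁻².

(e)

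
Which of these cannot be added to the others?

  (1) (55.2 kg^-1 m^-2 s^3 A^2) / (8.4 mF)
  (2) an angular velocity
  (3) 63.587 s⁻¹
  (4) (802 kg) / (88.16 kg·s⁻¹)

Expand each in SI base units:
  (1) [kg⁻¹·m⁻²·s³·A²] / [kg⁻¹·m⁻²·s⁴·A²] = s⁻¹
  (2) [angular velocity] = s⁻¹
  (3) s⁻¹
  (4) [kg] / [kg·s⁻¹] = s
All reduce to s⁻¹ except (4), which is s.

(4)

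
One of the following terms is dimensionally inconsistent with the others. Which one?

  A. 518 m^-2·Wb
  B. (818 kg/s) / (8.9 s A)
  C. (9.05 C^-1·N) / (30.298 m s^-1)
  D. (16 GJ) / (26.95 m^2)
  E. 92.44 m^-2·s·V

D.

Expand each in SI base units:
  A. Wb·m⁻² = V·s·m⁻² = kg·s⁻²·A⁻¹
  B. [kg·s⁻¹] / [s·A] = kg·s⁻²·A⁻¹
  C. [kg·m·s⁻³·A⁻¹] / [m·s⁻¹] = kg·s⁻²·A⁻¹
  D. [kg·m²·s⁻²] / [m²] = kg·s⁻²
  E. V·s·m⁻² = J·C⁻¹·s·m⁻² = kg·s⁻²·A⁻¹
All reduce to kg·s⁻²·A⁻¹ except D., which is kg·s⁻².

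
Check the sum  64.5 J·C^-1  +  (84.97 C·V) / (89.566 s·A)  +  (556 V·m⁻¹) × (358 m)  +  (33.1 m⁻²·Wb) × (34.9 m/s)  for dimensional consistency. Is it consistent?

Work out the base dimensions of each:
  64.5 J·C^-1:  J·C⁻¹ = N·m·(s·A)⁻¹ = kg·m²·s⁻³·A⁻¹
  (84.97 C·V) / (89.566 s·A):  [kg·m²·s⁻²] / [s·A] = kg·m²·s⁻³·A⁻¹
  (556 V·m⁻¹) × (358 m):  [kg·m·s⁻³·A⁻¹] · [m] = kg·m²·s⁻³·A⁻¹
  (33.1 m⁻²·Wb) × (34.9 m/s):  [kg·s⁻²·A⁻¹] · [m·s⁻¹] = kg·m·s⁻³·A⁻¹
The terms do not share a single dimension (kg·m²·s⁻³·A⁻¹ vs kg·m·s⁻³·A⁻¹).

No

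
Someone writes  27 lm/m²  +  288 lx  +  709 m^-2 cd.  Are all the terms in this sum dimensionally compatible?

Yes

Work out the base dimensions of each:
  27 lm/m²:  lm·m⁻² = cd·m⁻² = m⁻²·cd
  288 lx:  lx = lm·m⁻² = m⁻²·cd
  709 m^-2 cd:  m⁻²·cd
Every term reduces to m⁻²·cd.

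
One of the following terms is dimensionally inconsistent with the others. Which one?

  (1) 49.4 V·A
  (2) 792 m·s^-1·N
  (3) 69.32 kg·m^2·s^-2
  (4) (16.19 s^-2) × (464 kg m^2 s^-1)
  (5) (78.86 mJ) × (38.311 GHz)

(3)

Reduce each to base SI dimensions:
  (1) V·A = J·C⁻¹·A = kg·m²·s⁻³
  (2) N·m·s⁻¹ = kg·m·s⁻²·m·s⁻¹ = kg·m²·s⁻³
  (3) kg·m²·s⁻²
  (4) [s⁻²] · [kg·m²·s⁻¹] = kg·m²·s⁻³
  (5) [kg·m²·s⁻²] · [s⁻¹] = kg·m²·s⁻³
All reduce to kg·m²·s⁻³ except (3), which is kg·m²·s⁻².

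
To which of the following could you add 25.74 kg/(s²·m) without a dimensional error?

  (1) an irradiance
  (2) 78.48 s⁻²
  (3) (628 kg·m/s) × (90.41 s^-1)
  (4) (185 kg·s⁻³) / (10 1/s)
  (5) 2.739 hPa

(5)

Reference: kg·m⁻¹·s⁻².
Each option:
  (1) [irradiance] = kg·s⁻³
  (2) s⁻²
  (3) [kg·m·s⁻¹] · [s⁻¹] = kg·m·s⁻²
  (4) [kg·s⁻³] / [s⁻¹] = kg·s⁻²
  (5) Pa = N·m⁻² = kg·m⁻¹·s⁻²  ← same
Only (5) matches kg·m⁻¹·s⁻².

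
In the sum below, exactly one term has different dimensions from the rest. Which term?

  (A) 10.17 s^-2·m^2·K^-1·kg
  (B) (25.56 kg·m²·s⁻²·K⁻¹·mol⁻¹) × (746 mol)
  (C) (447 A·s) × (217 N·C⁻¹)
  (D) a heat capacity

Work out the base dimensions of each:
  (A) kg·m²·s⁻²·K⁻¹
  (B) [kg·m²·s⁻²·K⁻¹·mol⁻¹] · [mol] = kg·m²·s⁻²·K⁻¹
  (C) [s·A] · [kg·m·s⁻³·A⁻¹] = kg·m·s⁻²
  (D) [heat capacity] = kg·m²·s⁻²·K⁻¹
All reduce to kg·m²·s⁻²·K⁻¹ except (C), which is kg·m·s⁻².

(C)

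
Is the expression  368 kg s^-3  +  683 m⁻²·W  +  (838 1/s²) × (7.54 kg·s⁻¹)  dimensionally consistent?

Yes

In SI base units:
  368 kg s^-3:  kg·s⁻³
  683 m⁻²·W:  W·m⁻² = J·s⁻¹·m⁻² = kg·s⁻³
  (838 1/s²) × (7.54 kg·s⁻¹):  [s⁻²] · [kg·s⁻¹] = kg·s⁻³
Every term reduces to kg·s⁻³.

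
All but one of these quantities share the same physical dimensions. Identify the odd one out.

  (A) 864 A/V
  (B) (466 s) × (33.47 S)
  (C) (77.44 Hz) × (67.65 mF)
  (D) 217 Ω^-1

(B)

Reduce each to base SI dimensions:
  (A) A·V⁻¹ = A·(J·C⁻¹)⁻¹ = kg⁻¹·m⁻²·s³·A²
  (B) [s] · [kg⁻¹·m⁻²·s³·A²] = kg⁻¹·m⁻²·s⁴·A²
  (C) [s⁻¹] · [kg⁻¹·m⁻²·s⁴·A²] = kg⁻¹·m⁻²·s³·A²
  (D) Ω⁻¹ = (V·A⁻¹)⁻¹ = kg⁻¹·m⁻²·s³·A²
All reduce to kg⁻¹·m⁻²·s³·A² except (B), which is kg⁻¹·m⁻²·s⁴·A².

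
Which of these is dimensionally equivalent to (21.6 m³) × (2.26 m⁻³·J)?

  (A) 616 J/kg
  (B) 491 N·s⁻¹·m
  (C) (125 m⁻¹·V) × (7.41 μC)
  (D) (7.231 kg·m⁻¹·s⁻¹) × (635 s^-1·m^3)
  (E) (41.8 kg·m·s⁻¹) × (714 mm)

Reference: [m³] · [kg·m⁻¹·s⁻²] = kg·m²·s⁻².
Each option:
  (A) J·kg⁻¹ = N·m·kg⁻¹ = m²·s⁻²
  (B) N·m·s⁻¹ = kg·m·s⁻²·m·s⁻¹ = kg·m²·s⁻³
  (C) [kg·m·s⁻³·A⁻¹] · [s·A] = kg·m·s⁻²
  (D) [kg·m⁻¹·s⁻¹] · [m³·s⁻¹] = kg·m²·s⁻²  ← same
  (E) [kg·m·s⁻¹] · [m] = kg·m²·s⁻¹
Only (D) matches kg·m²·s⁻².

(D)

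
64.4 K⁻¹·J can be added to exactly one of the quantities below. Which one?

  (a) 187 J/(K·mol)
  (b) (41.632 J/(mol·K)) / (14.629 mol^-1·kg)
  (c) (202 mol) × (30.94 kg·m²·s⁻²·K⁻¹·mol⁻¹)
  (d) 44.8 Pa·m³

Reference: J·K⁻¹ = N·m·K⁻¹ = kg·m²·s⁻²·K⁻¹.
Each option:
  (a) J·mol⁻¹·K⁻¹ = N·m·mol⁻¹·K⁻¹ = kg·m²·s⁻²·K⁻¹·mol⁻¹
  (b) [kg·m²·s⁻²·K⁻¹·mol⁻¹] / [kg·mol⁻¹] = m²·s⁻²·K⁻¹
  (c) [mol] · [kg·m²·s⁻²·K⁻¹·mol⁻¹] = kg·m²·s⁻²·K⁻¹  ← same
  (d) Pa·m³ = N·m⁻²·m³ = kg·m²·s⁻²
Only (c) matches kg·m²·s⁻²·K⁻¹.

(c)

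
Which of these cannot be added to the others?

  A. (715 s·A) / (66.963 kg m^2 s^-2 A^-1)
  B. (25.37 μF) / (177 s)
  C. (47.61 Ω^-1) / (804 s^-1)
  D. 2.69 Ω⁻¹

C.

In SI base units:
  A. [s·A] / [kg·m²·s⁻²·A⁻¹] = kg⁻¹·m⁻²·s³·A²
  B. [kg⁻¹·m⁻²·s⁴·A²] / [s] = kg⁻¹·m⁻²·s³·A²
  C. [kg⁻¹·m⁻²·s³·A²] / [s⁻¹] = kg⁻¹·m⁻²·s⁴·A²
  D. Ω⁻¹ = (V·A⁻¹)⁻¹ = kg⁻¹·m⁻²·s³·A²
All reduce to kg⁻¹·m⁻²·s³·A² except C., which is kg⁻¹·m⁻²·s⁴·A².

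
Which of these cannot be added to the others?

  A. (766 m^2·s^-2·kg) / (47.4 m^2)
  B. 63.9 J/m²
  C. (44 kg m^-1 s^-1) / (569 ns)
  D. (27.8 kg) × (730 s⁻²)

Dimensions:
  A. [kg·m²·s⁻²] / [m²] = kg·s⁻²
  B. J·m⁻² = N·m·m⁻² = kg·s⁻²
  C. [kg·m⁻¹·s⁻¹] / [s] = kg·m⁻¹·s⁻²
  D. [kg] · [s⁻²] = kg·s⁻²
All reduce to kg·s⁻² except C., which is kg·m⁻¹·s⁻².

C.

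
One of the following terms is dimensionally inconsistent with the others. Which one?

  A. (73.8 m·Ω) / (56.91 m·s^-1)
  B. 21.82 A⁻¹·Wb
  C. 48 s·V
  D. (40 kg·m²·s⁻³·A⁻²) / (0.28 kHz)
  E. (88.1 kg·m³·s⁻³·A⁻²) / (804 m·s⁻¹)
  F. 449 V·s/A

C.

Work out the base dimensions of each:
  A. [kg·m³·s⁻³·A⁻²] / [m·s⁻¹] = kg·m²·s⁻²·A⁻²
  B. Wb·A⁻¹ = V·s·A⁻¹ = kg·m²·s⁻²·A⁻²
  C. V·s = J·C⁻¹·s = kg·m²·s⁻²·A⁻¹
  D. [kg·m²·s⁻³·A⁻²] / [s⁻¹] = kg·m²·s⁻²·A⁻²
  E. [kg·m³·s⁻³·A⁻²] / [m·s⁻¹] = kg·m²·s⁻²·A⁻²
  F. V·s·A⁻¹ = J·C⁻¹·s·A⁻¹ = kg·m²·s⁻²·A⁻²
All reduce to kg·m²·s⁻²·A⁻² except C., which is kg·m²·s⁻²·A⁻¹.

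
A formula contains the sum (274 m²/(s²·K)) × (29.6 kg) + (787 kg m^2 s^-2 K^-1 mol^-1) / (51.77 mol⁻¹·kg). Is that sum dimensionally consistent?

No

Work out the base dimensions of each:
  (274 m²/(s²·K)) × (29.6 kg):  [m²·s⁻²·K⁻¹] · [kg] = kg·m²·s⁻²·K⁻¹
  (787 kg m^2 s^-2 K^-1 mol^-1) / (51.77 mol⁻¹·kg):  [kg·m²·s⁻²·K⁻¹·mol⁻¹] / [kg·mol⁻¹] = m²·s⁻²·K⁻¹
kg·m²·s⁻²·K⁻¹ ≠ m²·s⁻²·K⁻¹, so they cannot be added.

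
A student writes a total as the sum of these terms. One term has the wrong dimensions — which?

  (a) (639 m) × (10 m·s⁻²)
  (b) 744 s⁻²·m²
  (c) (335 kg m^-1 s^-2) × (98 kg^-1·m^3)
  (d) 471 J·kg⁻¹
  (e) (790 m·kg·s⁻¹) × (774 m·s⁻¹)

In SI base units:
  (a) [m] · [m·s⁻²] = m²·s⁻²
  (b) m²·s⁻²
  (c) [kg·m⁻¹·s⁻²] · [kg⁻¹·m³] = m²·s⁻²
  (d) J·kg⁻¹ = N·m·kg⁻¹ = m²·s⁻²
  (e) [kg·m·s⁻¹] · [m·s⁻¹] = kg·m²·s⁻²
All reduce to m²·s⁻² except (e), which is kg·m²·s⁻².

(e)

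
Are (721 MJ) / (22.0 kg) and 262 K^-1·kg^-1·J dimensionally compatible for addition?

Dimensions:
  (721 MJ) / (22.0 kg):  [kg·m²·s⁻²] / [kg] = m²·s⁻²
  262 K^-1·kg^-1·J:  J·kg⁻¹·K⁻¹ = N·m·kg⁻¹·K⁻¹ = m²·s⁻²·K⁻¹
m²·s⁻² ≠ m²·s⁻²·K⁻¹, so they cannot be added.

No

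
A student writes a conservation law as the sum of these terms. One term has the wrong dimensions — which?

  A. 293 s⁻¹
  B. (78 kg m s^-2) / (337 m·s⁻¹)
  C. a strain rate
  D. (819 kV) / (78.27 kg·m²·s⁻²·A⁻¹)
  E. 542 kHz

Work out the base dimensions of each:
  A. s⁻¹
  B. [kg·m·s⁻²] / [m·s⁻¹] = kg·s⁻¹
  C. [strain rate] = s⁻¹
  D. [kg·m²·s⁻³·A⁻¹] / [kg·m²·s⁻²·A⁻¹] = s⁻¹
  E. Hz = s⁻¹
All reduce to s⁻¹ except B., which is kg·s⁻¹.

B.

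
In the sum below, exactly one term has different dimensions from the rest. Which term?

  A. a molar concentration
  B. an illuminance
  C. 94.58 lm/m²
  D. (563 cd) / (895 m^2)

Dimensions:
  A. [molar concentration] = m⁻³·mol
  B. [illuminance] = m⁻²·cd
  C. lm·m⁻² = cd·m⁻² = m⁻²·cd
  D. [cd] / [m²] = m⁻²·cd
All reduce to m⁻²·cd except A., which is m⁻³·mol.

A.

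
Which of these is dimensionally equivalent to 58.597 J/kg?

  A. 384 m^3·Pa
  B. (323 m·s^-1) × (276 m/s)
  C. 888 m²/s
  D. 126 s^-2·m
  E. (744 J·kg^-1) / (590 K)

B.

Reference: J·kg⁻¹ = N·m·kg⁻¹ = m²·s⁻².
Each option:
  A. Pa·m³ = N·m⁻²·m³ = kg·m²·s⁻²
  B. [m·s⁻¹] · [m·s⁻¹] = m²·s⁻²  ← same
  C. m²·s⁻¹
  D. m·s⁻²
  E. [m²·s⁻²] / [K] = m²·s⁻²·K⁻¹
Only B. matches m²·s⁻².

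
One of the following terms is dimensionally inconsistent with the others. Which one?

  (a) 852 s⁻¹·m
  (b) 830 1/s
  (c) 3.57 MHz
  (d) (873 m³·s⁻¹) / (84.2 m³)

(a)

Work out the base dimensions of each:
  (a) m·s⁻¹
  (b) s⁻¹
  (c) Hz = s⁻¹
  (d) [m³·s⁻¹] / [m³] = s⁻¹
All reduce to s⁻¹ except (a), which is m·s⁻¹.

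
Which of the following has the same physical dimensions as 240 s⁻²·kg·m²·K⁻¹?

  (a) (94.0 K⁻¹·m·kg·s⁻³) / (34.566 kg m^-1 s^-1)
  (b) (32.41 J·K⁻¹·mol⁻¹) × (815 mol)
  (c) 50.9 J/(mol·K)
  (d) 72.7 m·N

(b)

Reference: kg·m²·s⁻²·K⁻¹.
Each option:
  (a) [kg·m·s⁻³·K⁻¹] / [kg·m⁻¹·s⁻¹] = m²·s⁻²·K⁻¹
  (b) [kg·m²·s⁻²·K⁻¹·mol⁻¹] · [mol] = kg·m²·s⁻²·K⁻¹  ← same
  (c) J·mol⁻¹·K⁻¹ = N·m·mol⁻¹·K⁻¹ = kg·m²·s⁻²·K⁻¹·mol⁻¹
  (d) N·m = kg·m·s⁻²·m = kg·m²·s⁻²
Only (b) matches kg·m²·s⁻²·K⁻¹.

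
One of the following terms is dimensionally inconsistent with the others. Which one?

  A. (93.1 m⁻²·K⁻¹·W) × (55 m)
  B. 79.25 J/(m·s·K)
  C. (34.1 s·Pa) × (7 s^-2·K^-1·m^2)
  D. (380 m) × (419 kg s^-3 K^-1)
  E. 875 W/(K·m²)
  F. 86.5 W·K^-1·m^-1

Expand each in SI base units:
  A. [kg·s⁻³·K⁻¹] · [m] = kg·m·s⁻³·K⁻¹
  B. J·s⁻¹·m⁻¹·K⁻¹ = N·m·s⁻¹·m⁻¹·K⁻¹ = kg·m·s⁻³·K⁻¹
  C. [kg·m⁻¹·s⁻¹] · [m²·s⁻²·K⁻¹] = kg·m·s⁻³·K⁻¹
  D. [m] · [kg·s⁻³·K⁻¹] = kg·m·s⁻³·K⁻¹
  E. W·m⁻²·K⁻¹ = J·s⁻¹·m⁻²·K⁻¹ = kg·s⁻³·K⁻¹
  F. W·m⁻¹·K⁻¹ = J·s⁻¹·m⁻¹·K⁻¹ = kg·m·s⁻³·K⁻¹
All reduce to kg·m·s⁻³·K⁻¹ except E., which is kg·s⁻³·K⁻¹.

E.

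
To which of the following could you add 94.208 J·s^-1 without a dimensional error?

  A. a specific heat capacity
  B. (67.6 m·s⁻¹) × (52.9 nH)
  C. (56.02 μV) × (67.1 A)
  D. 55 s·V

Reference: J·s⁻¹ = N·m·s⁻¹ = kg·m²·s⁻³.
Each option:
  A. [specific heat capacity] = m²·s⁻²·K⁻¹
  B. [m·s⁻¹] · [kg·m²·s⁻²·A⁻²] = kg·m³·s⁻³·A⁻²
  C. [kg·m²·s⁻³·A⁻¹] · [A] = kg·m²·s⁻³  ← same
  D. V·s = J·C⁻¹·s = kg·m²·s⁻²·A⁻¹
Only C. matches kg·m²·s⁻³.

C.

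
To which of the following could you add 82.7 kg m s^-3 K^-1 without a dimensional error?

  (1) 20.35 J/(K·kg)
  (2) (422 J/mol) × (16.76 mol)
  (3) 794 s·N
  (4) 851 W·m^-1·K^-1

(4)

Reference: kg·m·s⁻³·K⁻¹.
Each option:
  (1) J·kg⁻¹·K⁻¹ = N·m·kg⁻¹·K⁻¹ = m²·s⁻²·K⁻¹
  (2) [kg·m²·s⁻²·mol⁻¹] · [mol] = kg·m²·s⁻²
  (3) N·s = kg·m·s⁻²·s = kg·m·s⁻¹
  (4) W·m⁻¹·K⁻¹ = J·s⁻¹·m⁻¹·K⁻¹ = kg·m·s⁻³·K⁻¹  ← same
Only (4) matches kg·m·s⁻³·K⁻¹.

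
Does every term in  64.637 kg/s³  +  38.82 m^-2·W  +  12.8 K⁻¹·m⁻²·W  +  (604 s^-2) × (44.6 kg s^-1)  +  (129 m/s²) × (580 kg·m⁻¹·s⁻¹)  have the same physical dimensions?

No

Work out the base dimensions of each:
  64.637 kg/s³:  kg·s⁻³
  38.82 m^-2·W:  W·m⁻² = J·s⁻¹·m⁻² = kg·s⁻³
  12.8 K⁻¹·m⁻²·W:  W·m⁻²·K⁻¹ = J·s⁻¹·m⁻²·K⁻¹ = kg·s⁻³·K⁻¹
  (604 s^-2) × (44.6 kg s^-1):  [s⁻²] · [kg·s⁻¹] = kg·s⁻³
  (129 m/s²) × (580 kg·m⁻¹·s⁻¹):  [m·s⁻²] · [kg·m⁻¹·s⁻¹] = kg·s⁻³
The terms do not share a single dimension (kg·s⁻³ vs kg·s⁻³·K⁻¹).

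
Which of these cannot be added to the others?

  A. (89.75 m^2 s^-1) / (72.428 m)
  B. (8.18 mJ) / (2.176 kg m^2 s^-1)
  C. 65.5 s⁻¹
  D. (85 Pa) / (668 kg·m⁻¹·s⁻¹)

Work out the base dimensions of each:
  A. [m²·s⁻¹] / [m] = m·s⁻¹
  B. [kg·m²·s⁻²] / [kg·m²·s⁻¹] = s⁻¹
  C. s⁻¹
  D. [kg·m⁻¹·s⁻²] / [kg·m⁻¹·s⁻¹] = s⁻¹
All reduce to s⁻¹ except A., which is m·s⁻¹.

A.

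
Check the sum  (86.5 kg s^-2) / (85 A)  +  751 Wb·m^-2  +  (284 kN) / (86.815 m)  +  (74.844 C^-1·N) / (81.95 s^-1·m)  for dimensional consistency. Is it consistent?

In SI base units:
  (86.5 kg s^-2) / (85 A):  [kg·s⁻²] / [A] = kg·s⁻²·A⁻¹
  751 Wb·m^-2:  Wb·m⁻² = V·s·m⁻² = kg·s⁻²·A⁻¹
  (284 kN) / (86.815 m):  [kg·m·s⁻²] / [m] = kg·s⁻²
  (74.844 C^-1·N) / (81.95 s^-1·m):  [kg·m·s⁻³·A⁻¹] / [m·s⁻¹] = kg·s⁻²·A⁻¹
The terms do not share a single dimension (kg·s⁻² vs kg·s⁻²·A⁻¹).

No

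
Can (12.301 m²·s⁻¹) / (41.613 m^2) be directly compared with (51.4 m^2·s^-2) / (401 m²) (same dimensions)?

No

Work out the base dimensions of each:
  (12.301 m²·s⁻¹) / (41.613 m^2):  [m²·s⁻¹] / [m²] = s⁻¹
  (51.4 m^2·s^-2) / (401 m²):  [m²·s⁻²] / [m²] = s⁻²
s⁻¹ ≠ s⁻², so they cannot be added.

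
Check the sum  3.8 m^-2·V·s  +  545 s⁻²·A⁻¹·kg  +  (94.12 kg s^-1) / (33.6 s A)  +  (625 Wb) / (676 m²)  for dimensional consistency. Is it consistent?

Yes

Work out the base dimensions of each:
  3.8 m^-2·V·s:  V·s·m⁻² = J·C⁻¹·s·m⁻² = kg·s⁻²·A⁻¹
  545 s⁻²·A⁻¹·kg:  kg·s⁻²·A⁻¹
  (94.12 kg s^-1) / (33.6 s A):  [kg·s⁻¹] / [s·A] = kg·s⁻²·A⁻¹
  (625 Wb) / (676 m²):  [kg·m²·s⁻²·A⁻¹] / [m²] = kg·s⁻²·A⁻¹
Every term reduces to kg·s⁻²·A⁻¹.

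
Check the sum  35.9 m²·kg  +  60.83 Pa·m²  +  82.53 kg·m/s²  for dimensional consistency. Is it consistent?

No

Work out the base dimensions of each:
  35.9 m²·kg:  kg·m²
  60.83 Pa·m²:  Pa·m² = N·m⁻²·m² = kg·m·s⁻²
  82.53 kg·m/s²:  kg·m·s⁻²
The terms do not share a single dimension (kg·m² vs kg·m·s⁻²).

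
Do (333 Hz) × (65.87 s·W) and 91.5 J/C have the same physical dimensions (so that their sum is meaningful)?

No

Work out the base dimensions of each:
  (333 Hz) × (65.87 s·W):  [s⁻¹] · [kg·m²·s⁻²] = kg·m²·s⁻³
  91.5 J/C:  J·C⁻¹ = N·m·(s·A)⁻¹ = kg·m²·s⁻³·A⁻¹
kg·m²·s⁻³ ≠ kg·m²·s⁻³·A⁻¹, so they cannot be added.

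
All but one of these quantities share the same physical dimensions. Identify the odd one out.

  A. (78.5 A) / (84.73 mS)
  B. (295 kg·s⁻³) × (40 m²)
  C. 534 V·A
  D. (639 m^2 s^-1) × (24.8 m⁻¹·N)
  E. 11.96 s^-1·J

A.

Work out the base dimensions of each:
  A. [A] / [kg⁻¹·m⁻²·s³·A²] = kg·m²·s⁻³·A⁻¹
  B. [kg·s⁻³] · [m²] = kg·m²·s⁻³
  C. V·A = J·C⁻¹·A = kg·m²·s⁻³
  D. [m²·s⁻¹] · [kg·s⁻²] = kg·m²·s⁻³
  E. J·s⁻¹ = N·m·s⁻¹ = kg·m²·s⁻³
All reduce to kg·m²·s⁻³ except A., which is kg·m²·s⁻³·A⁻¹.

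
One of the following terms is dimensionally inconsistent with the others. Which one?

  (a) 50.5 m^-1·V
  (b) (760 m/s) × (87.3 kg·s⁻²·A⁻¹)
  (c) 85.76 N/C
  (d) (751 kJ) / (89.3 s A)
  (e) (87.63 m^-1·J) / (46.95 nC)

Reduce each to base SI dimensions:
  (a) V·m⁻¹ = J·C⁻¹·m⁻¹ = kg·m·s⁻³·A⁻¹
  (b) [m·s⁻¹] · [kg·s⁻²·A⁻¹] = kg·m·s⁻³·A⁻¹
  (c) N·C⁻¹ = kg·m·s⁻²·(s·A)⁻¹ = kg·m·s⁻³·A⁻¹
  (d) [kg·m²·s⁻²] / [s·A] = kg·m²·s⁻³·A⁻¹
  (e) [kg·m·s⁻²] / [s·A] = kg·m·s⁻³·A⁻¹
All reduce to kg·m·s⁻³·A⁻¹ except (d), which is kg·m²·s⁻³·A⁻¹.

(d)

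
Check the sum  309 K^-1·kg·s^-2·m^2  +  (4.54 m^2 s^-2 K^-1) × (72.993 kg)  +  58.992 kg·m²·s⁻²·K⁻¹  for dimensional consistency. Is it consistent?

Expand each in SI base units:
  309 K^-1·kg·s^-2·m^2:  kg·m²·s⁻²·K⁻¹
  (4.54 m^2 s^-2 K^-1) × (72.993 kg):  [m²·s⁻²·K⁻¹] · [kg] = kg·m²·s⁻²·K⁻¹
  58.992 kg·m²·s⁻²·K⁻¹:  kg·m²·s⁻²·K⁻¹
Every term reduces to kg·m²·s⁻²·K⁻¹.

Yes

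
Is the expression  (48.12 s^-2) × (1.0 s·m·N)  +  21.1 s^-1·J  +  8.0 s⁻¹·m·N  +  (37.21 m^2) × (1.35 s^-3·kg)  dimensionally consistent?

Yes

Reduce each to base SI dimensions:
  (48.12 s^-2) × (1.0 s·m·N):  [s⁻²] · [kg·m²·s⁻¹] = kg·m²·s⁻³
  21.1 s^-1·J:  J·s⁻¹ = N·m·s⁻¹ = kg·m²·s⁻³
  8.0 s⁻¹·m·N:  N·m·s⁻¹ = kg·m·s⁻²·m·s⁻¹ = kg·m²·s⁻³
  (37.21 m^2) × (1.35 s^-3·kg):  [m²] · [kg·s⁻³] = kg·m²·s⁻³
Every term reduces to kg·m²·s⁻³.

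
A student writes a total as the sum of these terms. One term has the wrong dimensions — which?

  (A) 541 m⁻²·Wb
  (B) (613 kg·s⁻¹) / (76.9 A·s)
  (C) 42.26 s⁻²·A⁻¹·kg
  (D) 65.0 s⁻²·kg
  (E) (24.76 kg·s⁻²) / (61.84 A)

(D)

Dimensions:
  (A) Wb·m⁻² = V·s·m⁻² = kg·s⁻²·A⁻¹
  (B) [kg·s⁻¹] / [s·A] = kg·s⁻²·A⁻¹
  (C) kg·s⁻²·A⁻¹
  (D) kg·s⁻²
  (E) [kg·s⁻²] / [A] = kg·s⁻²·A⁻¹
All reduce to kg·s⁻²·A⁻¹ except (D), which is kg·s⁻².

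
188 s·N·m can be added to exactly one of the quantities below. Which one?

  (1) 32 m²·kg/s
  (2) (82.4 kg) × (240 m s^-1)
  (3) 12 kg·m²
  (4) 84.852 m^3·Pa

Reference: N·m·s = kg·m·s⁻²·m·s = kg·m²·s⁻¹.
Each option:
  (1) kg·m²·s⁻¹  ← same
  (2) [kg] · [m·s⁻¹] = kg·m·s⁻¹
  (3) kg·m²
  (4) Pa·m³ = N·m⁻²·m³ = kg·m²·s⁻²
Only (1) matches kg·m²·s⁻¹.

(1)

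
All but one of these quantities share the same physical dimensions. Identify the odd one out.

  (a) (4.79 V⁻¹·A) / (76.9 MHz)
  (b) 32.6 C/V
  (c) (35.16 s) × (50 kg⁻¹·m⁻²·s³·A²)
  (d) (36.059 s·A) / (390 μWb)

(d)

Reduce each to base SI dimensions:
  (a) [kg⁻¹·m⁻²·s³·A²] / [s⁻¹] = kg⁻¹·m⁻²·s⁴·A²
  (b) C·V⁻¹ = s·A·(J·C⁻¹)⁻¹ = kg⁻¹·m⁻²·s⁴·A²
  (c) [s] · [kg⁻¹·m⁻²·s³·A²] = kg⁻¹·m⁻²·s⁴·A²
  (d) [s·A] / [kg·m²·s⁻²·A⁻¹] = kg⁻¹·m⁻²·s³·A²
All reduce to kg⁻¹·m⁻²·s⁴·A² except (d), which is kg⁻¹·m⁻²·s³·A².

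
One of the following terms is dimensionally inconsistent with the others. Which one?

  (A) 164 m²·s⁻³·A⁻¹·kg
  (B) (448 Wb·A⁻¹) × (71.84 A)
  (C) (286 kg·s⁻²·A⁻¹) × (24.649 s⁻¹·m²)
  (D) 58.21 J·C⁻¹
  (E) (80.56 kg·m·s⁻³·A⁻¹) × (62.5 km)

(B)

In SI base units:
  (A) kg·m²·s⁻³·A⁻¹
  (B) [kg·m²·s⁻²·A⁻²] · [A] = kg·m²·s⁻²·A⁻¹
  (C) [kg·s⁻²·A⁻¹] · [m²·s⁻¹] = kg·m²·s⁻³·A⁻¹
  (D) J·C⁻¹ = N·m·(s·A)⁻¹ = kg·m²·s⁻³·A⁻¹
  (E) [kg·m·s⁻³·A⁻¹] · [m] = kg·m²·s⁻³·A⁻¹
All reduce to kg·m²·s⁻³·A⁻¹ except (B), which is kg·m²·s⁻²·A⁻¹.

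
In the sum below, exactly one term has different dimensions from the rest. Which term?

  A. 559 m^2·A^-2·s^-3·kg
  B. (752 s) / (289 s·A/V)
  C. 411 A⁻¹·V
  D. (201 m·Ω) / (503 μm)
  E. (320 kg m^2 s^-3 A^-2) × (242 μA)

Expand each in SI base units:
  A. kg·m²·s⁻³·A⁻²
  B. [s] / [kg⁻¹·m⁻²·s⁴·A²] = kg·m²·s⁻³·A⁻²
  C. V·A⁻¹ = J·C⁻¹·A⁻¹ = kg·m²·s⁻³·A⁻²
  D. [kg·m³·s⁻³·A⁻²] / [m] = kg·m²·s⁻³·A⁻²
  E. [kg·m²·s⁻³·A⁻²] · [A] = kg·m²·s⁻³·A⁻¹
All reduce to kg·m²·s⁻³·A⁻² except E., which is kg·m²·s⁻³·A⁻¹.

E.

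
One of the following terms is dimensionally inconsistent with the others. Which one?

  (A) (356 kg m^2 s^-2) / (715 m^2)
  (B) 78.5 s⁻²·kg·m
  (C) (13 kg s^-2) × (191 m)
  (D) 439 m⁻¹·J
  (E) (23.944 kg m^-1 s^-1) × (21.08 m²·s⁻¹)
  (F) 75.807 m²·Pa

(A)

Work out the base dimensions of each:
  (A) [kg·m²·s⁻²] / [m²] = kg·s⁻²
  (B) kg·m·s⁻²
  (C) [kg·s⁻²] · [m] = kg·m·s⁻²
  (D) J·m⁻¹ = N·m·m⁻¹ = kg·m·s⁻²
  (E) [kg·m⁻¹·s⁻¹] · [m²·s⁻¹] = kg·m·s⁻²
  (F) Pa·m² = N·m⁻²·m² = kg·m·s⁻²
All reduce to kg·m·s⁻² except (A), which is kg·s⁻².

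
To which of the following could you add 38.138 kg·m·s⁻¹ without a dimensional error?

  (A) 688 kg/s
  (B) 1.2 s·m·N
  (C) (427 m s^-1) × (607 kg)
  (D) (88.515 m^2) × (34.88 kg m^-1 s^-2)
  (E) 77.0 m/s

(C)

Reference: kg·m·s⁻¹.
Each option:
  (A) kg·s⁻¹
  (B) N·m·s = kg·m·s⁻²·m·s = kg·m²·s⁻¹
  (C) [m·s⁻¹] · [kg] = kg·m·s⁻¹  ← same
  (D) [m²] · [kg·m⁻¹·s⁻²] = kg·m·s⁻²
  (E) m·s⁻¹
Only (C) matches kg·m·s⁻¹.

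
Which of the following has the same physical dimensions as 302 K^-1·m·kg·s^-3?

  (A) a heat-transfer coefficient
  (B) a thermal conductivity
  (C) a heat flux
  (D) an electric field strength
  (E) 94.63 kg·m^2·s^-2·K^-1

(B)

Reference: kg·m·s⁻³·K⁻¹.
Each option:
  (A) [heat-transfer coefficient] = kg·s⁻³·K⁻¹
  (B) [thermal conductivity] = kg·m·s⁻³·K⁻¹  ← same
  (C) [heat flux] = kg·s⁻³
  (D) [electric field strength] = kg·m·s⁻³·A⁻¹
  (E) kg·m²·s⁻²·K⁻¹
Only (B) matches kg·m·s⁻³·K⁻¹.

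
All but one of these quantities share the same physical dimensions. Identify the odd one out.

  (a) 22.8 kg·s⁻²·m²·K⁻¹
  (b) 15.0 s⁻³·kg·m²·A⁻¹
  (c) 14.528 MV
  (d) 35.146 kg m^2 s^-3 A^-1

(a)

Reduce each to base SI dimensions:
  (a) kg·m²·s⁻²·K⁻¹
  (b) kg·m²·s⁻³·A⁻¹
  (c) V = J·C⁻¹ = kg·m²·s⁻³·A⁻¹
  (d) kg·m²·s⁻³·A⁻¹
All reduce to kg·m²·s⁻³·A⁻¹ except (a), which is kg·m²·s⁻²·K⁻¹.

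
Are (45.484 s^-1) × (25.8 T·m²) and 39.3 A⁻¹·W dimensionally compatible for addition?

Yes

Reduce each to base SI dimensions:
  (45.484 s^-1) × (25.8 T·m²):  [s⁻¹] · [kg·m²·s⁻²·A⁻¹] = kg·m²·s⁻³·A⁻¹
  39.3 A⁻¹·W:  W·A⁻¹ = J·s⁻¹·A⁻¹ = kg·m²·s⁻³·A⁻¹
Both are kg·m²·s⁻³·A⁻¹, so they have the same dimensions and can be added.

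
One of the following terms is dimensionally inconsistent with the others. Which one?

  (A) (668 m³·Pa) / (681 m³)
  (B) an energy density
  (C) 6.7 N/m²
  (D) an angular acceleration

Dimensions:
  (A) [kg·m²·s⁻²] / [m³] = kg·m⁻¹·s⁻²
  (B) [energy density] = kg·m⁻¹·s⁻²
  (C) N·m⁻² = kg·m·s⁻²·m⁻² = kg·m⁻¹·s⁻²
  (D) [angular acceleration] = s⁻²
All reduce to kg·m⁻¹·s⁻² except (D), which is s⁻².

(D)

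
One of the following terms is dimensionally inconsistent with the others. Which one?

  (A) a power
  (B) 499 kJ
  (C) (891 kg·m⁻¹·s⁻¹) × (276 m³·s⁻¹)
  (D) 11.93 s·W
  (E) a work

Work out the base dimensions of each:
  (A) [power] = kg·m²·s⁻³
  (B) J = N·m = kg·m²·s⁻²
  (C) [kg·m⁻¹·s⁻¹] · [m³·s⁻¹] = kg·m²·s⁻²
  (D) W·s = J·s⁻¹·s = kg·m²·s⁻²
  (E) [work] = kg·m²·s⁻²
All reduce to kg·m²·s⁻² except (A), which is kg·m²·s⁻³.

(A)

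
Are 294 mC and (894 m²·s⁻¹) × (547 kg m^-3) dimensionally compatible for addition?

No

Dimensions:
  294 mC:  C = s·A
  (894 m²·s⁻¹) × (547 kg m^-3):  [m²·s⁻¹] · [kg·m⁻³] = kg·m⁻¹·s⁻¹
s·A ≠ kg·m⁻¹·s⁻¹, so they cannot be added.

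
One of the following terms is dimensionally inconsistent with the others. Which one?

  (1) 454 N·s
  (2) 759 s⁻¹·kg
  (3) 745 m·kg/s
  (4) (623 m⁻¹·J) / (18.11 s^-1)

(2)

Expand each in SI base units:
  (1) N·s = kg·m·s⁻²·s = kg·m·s⁻¹
  (2) kg·s⁻¹
  (3) kg·m·s⁻¹
  (4) [kg·m·s⁻²] / [s⁻¹] = kg·m·s⁻¹
All reduce to kg·m·s⁻¹ except (2), which is kg·s⁻¹.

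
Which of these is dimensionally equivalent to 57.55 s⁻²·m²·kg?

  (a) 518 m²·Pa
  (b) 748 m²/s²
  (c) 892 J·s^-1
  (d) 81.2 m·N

(d)

Reference: kg·m²·s⁻².
Each option:
  (a) Pa·m² = N·m⁻²·m² = kg·m·s⁻²
  (b) m²·s⁻²
  (c) J·s⁻¹ = N·m·s⁻¹ = kg·m²·s⁻³
  (d) N·m = kg·m·s⁻²·m = kg·m²·s⁻²  ← same
Only (d) matches kg·m²·s⁻².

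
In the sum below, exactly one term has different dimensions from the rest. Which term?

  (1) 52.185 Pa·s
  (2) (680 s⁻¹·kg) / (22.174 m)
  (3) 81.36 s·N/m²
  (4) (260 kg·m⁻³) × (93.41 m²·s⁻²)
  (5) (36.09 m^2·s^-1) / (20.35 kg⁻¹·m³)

Dimensions:
  (1) Pa·s = N·m⁻²·s = kg·m⁻¹·s⁻¹
  (2) [kg·s⁻¹] / [m] = kg·m⁻¹·s⁻¹
  (3) N·s·m⁻² = kg·m·s⁻²·s·m⁻² = kg·m⁻¹·s⁻¹
  (4) [kg·m⁻³] · [m²·s⁻²] = kg·m⁻¹·s⁻²
  (5) [m²·s⁻¹] / [kg⁻¹·m³] = kg·m⁻¹·s⁻¹
All reduce to kg·m⁻¹·s⁻¹ except (4), which is kg·m⁻¹·s⁻².

(4)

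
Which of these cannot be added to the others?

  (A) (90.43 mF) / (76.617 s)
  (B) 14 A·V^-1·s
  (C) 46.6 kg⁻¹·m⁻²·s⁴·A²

Expand each in SI base units:
  (A) [kg⁻¹·m⁻²·s⁴·A²] / [s] = kg⁻¹·m⁻²·s³·A²
  (B) A·s·V⁻¹ = A·s·(J·C⁻¹)⁻¹ = kg⁻¹·m⁻²·s⁴·A²
  (C) kg⁻¹·m⁻²·s⁴·A²
All reduce to kg⁻¹·m⁻²·s⁴·A² except (A), which is kg⁻¹·m⁻²·s³·A².

(A)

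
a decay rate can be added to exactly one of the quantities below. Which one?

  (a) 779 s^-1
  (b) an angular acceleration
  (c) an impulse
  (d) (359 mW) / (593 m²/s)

(a)

Reference: [decay rate] = s⁻¹.
Each option:
  (a) s⁻¹  ← same
  (b) [angular acceleration] = s⁻²
  (c) [impulse] = kg·m·s⁻¹
  (d) [kg·m²·s⁻³] / [m²·s⁻¹] = kg·s⁻²
Only (a) matches s⁻¹.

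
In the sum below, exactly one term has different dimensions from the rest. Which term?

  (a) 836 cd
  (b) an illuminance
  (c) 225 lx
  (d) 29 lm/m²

In SI base units:
  (a) cd
  (b) [illuminance] = m⁻²·cd
  (c) lx = lm·m⁻² = m⁻²·cd
  (d) lm·m⁻² = cd·m⁻² = m⁻²·cd
All reduce to m⁻²·cd except (a), which is cd.

(a)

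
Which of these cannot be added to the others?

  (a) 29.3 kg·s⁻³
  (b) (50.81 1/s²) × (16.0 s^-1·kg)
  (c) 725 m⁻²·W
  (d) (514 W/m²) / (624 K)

(d)

In SI base units:
  (a) kg·s⁻³
  (b) [s⁻²] · [kg·s⁻¹] = kg·s⁻³
  (c) W·m⁻² = J·s⁻¹·m⁻² = kg·s⁻³
  (d) [kg·s⁻³] / [K] = kg·s⁻³·K⁻¹
All reduce to kg·s⁻³ except (d), which is kg·s⁻³·K⁻¹.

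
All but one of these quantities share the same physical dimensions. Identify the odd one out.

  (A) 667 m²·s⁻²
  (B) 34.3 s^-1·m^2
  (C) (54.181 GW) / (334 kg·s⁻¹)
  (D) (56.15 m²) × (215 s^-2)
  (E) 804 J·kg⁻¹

Expand each in SI base units:
  (A) m²·s⁻²
  (B) m²·s⁻¹
  (C) [kg·m²·s⁻³] / [kg·s⁻¹] = m²·s⁻²
  (D) [m²] · [s⁻²] = m²·s⁻²
  (E) J·kg⁻¹ = N·m·kg⁻¹ = m²·s⁻²
All reduce to m²·s⁻² except (B), which is m²·s⁻¹.

(B)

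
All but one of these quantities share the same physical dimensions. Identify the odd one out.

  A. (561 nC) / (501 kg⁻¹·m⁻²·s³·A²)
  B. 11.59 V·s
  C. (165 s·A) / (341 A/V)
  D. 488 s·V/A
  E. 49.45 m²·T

D.

Work out the base dimensions of each:
  A. [s·A] / [kg⁻¹·m⁻²·s³·A²] = kg·m²·s⁻²·A⁻¹
  B. V·s = J·C⁻¹·s = kg·m²·s⁻²·A⁻¹
  C. [s·A] / [kg⁻¹·m⁻²·s³·A²] = kg·m²·s⁻²·A⁻¹
  D. V·s·A⁻¹ = J·C⁻¹·s·A⁻¹ = kg·m²·s⁻²·A⁻²
  E. T·m² = Wb·m⁻²·m² = kg·m²·s⁻²·A⁻¹
All reduce to kg·m²·s⁻²·A⁻¹ except D., which is kg·m²·s⁻²·A⁻².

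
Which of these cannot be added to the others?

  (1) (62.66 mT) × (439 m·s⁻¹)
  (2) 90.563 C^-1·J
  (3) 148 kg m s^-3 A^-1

(2)

Reduce each to base SI dimensions:
  (1) [kg·s⁻²·A⁻¹] · [m·s⁻¹] = kg·m·s⁻³·A⁻¹
  (2) J·C⁻¹ = N·m·(s·A)⁻¹ = kg·m²·s⁻³·A⁻¹
  (3) kg·m·s⁻³·A⁻¹
All reduce to kg·m·s⁻³·A⁻¹ except (2), which is kg·m²·s⁻³·A⁻¹.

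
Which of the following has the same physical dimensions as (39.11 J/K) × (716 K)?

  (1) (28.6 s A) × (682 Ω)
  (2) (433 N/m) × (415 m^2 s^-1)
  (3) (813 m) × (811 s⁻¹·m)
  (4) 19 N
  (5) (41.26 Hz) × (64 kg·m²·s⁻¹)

Reference: [kg·m²·s⁻²·K⁻¹] · [K] = kg·m²·s⁻².
Each option:
  (1) [s·A] · [kg·m²·s⁻³·A⁻²] = kg·m²·s⁻²·A⁻¹
  (2) [kg·s⁻²] · [m²·s⁻¹] = kg·m²·s⁻³
  (3) [m] · [m·s⁻¹] = m²·s⁻¹
  (4) N = kg·m·s⁻²
  (5) [s⁻¹] · [kg·m²·s⁻¹] = kg·m²·s⁻²  ← same
Only (5) matches kg·m²·s⁻².

(5)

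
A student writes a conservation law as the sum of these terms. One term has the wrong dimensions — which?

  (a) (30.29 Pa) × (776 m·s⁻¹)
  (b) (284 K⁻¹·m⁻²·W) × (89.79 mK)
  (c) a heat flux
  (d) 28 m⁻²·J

In SI base units:
  (a) [kg·m⁻¹·s⁻²] · [m·s⁻¹] = kg·s⁻³
  (b) [kg·s⁻³·K⁻¹] · [K] = kg·s⁻³
  (c) [heat flux] = kg·s⁻³
  (d) J·m⁻² = N·m·m⁻² = kg·s⁻²
All reduce to kg·s⁻³ except (d), which is kg·s⁻².

(d)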